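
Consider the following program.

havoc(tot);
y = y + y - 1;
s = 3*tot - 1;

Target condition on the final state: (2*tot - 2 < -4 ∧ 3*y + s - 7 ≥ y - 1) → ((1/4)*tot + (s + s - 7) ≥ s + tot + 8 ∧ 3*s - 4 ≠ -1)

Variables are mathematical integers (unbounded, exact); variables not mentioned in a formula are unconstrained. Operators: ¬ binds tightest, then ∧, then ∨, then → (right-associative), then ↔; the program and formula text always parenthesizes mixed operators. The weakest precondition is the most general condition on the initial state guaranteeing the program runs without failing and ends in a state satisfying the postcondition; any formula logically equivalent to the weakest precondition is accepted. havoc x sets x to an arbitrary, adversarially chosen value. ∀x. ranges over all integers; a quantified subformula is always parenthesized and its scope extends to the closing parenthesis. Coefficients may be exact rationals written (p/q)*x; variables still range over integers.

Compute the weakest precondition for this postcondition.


Working backward. After the program, the postcondition (2*tot - 2 < -4 ∧ 3*y + s - 7 ≥ y - 1) → ((1/4)*tot + (s + s - 7) ≥ s + tot + 8 ∧ 3*s - 4 ≠ -1) must hold; in canonical form it is (2*tot < -2 ∧ s + 2*y ≥ 6) → (s ≥ (3/4)*tot + 15 ∧ 3*s ≠ 3).
Before s := 3*tot - 1: (2*tot < -2 ∧ 3*tot + 2*y ≥ 7) → ((9/4)*tot ≥ 16 ∧ 9*tot ≠ 6)
Before y := y + y - 1: (2*tot < -2 ∧ 3*tot + 4*y ≥ 9) → ((9/4)*tot ≥ 16 ∧ 9*tot ≠ 6)
Before havoc tot: ∀tot_1. ((2*tot_1 < -2 ∧ 3*tot_1 + 4*y ≥ 9) → ((9/4)*tot_1 ≥ 16 ∧ 9*tot_1 ≠ 6))
Answer: WP = ∀tot_1. ((2*tot_1 < -2 ∧ 3*tot_1 + 4*y ≥ 9) → ((9/4)*tot_1 ≥ 16 ∧ 9*tot_1 ≠ 6))


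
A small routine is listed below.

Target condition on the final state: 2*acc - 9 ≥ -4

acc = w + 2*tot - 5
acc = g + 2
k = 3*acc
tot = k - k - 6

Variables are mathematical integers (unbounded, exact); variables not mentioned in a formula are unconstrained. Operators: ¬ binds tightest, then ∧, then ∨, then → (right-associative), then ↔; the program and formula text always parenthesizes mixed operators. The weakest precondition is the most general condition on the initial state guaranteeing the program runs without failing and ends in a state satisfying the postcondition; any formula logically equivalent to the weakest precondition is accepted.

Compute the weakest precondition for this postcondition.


Working backward. After the program, the postcondition 2*acc - 9 ≥ -4 must hold; in canonical form it is 2*acc ≥ 5.
Before tot := k - k - 6: 2*acc ≥ 5
Before k := 3*acc: 2*acc ≥ 5
Before acc := g + 2: 2*g ≥ 1
Before acc := w + 2*tot - 5: 2*g ≥ 1
Answer: WP = 2*g ≥ 1


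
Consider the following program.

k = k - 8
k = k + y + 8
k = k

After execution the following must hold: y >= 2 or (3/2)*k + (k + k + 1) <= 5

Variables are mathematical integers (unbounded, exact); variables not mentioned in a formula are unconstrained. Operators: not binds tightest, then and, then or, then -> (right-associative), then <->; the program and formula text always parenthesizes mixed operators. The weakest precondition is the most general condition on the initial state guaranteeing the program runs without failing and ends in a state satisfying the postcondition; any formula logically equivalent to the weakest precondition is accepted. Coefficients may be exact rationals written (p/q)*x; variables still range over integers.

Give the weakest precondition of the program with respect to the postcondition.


Working backward. After the program, the postcondition y >= 2 or (3/2)*k + (k + k + 1) <= 5 must hold; in canonical form it is y >= 2 or (7/2)*k <= 4.
Before k := k: y >= 2 or (7/2)*k <= 4
Before k := k + y + 8: y >= 2 or (7/2)*k + (7/2)*y <= -24
Before k := k - 8: y >= 2 or (7/2)*k + (7/2)*y <= 4
Answer: WP = y >= 2 or (7/2)*k + (7/2)*y <= 4


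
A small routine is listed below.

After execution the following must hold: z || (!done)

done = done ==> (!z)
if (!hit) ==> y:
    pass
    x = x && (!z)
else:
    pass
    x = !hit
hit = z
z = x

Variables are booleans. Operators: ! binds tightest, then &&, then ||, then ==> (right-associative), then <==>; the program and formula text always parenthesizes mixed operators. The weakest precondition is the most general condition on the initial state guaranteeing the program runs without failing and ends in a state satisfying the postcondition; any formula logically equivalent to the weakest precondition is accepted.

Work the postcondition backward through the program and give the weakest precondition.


Working backward. After the program, z || (!done) must hold.
Before z := x: x || (!done)
Before hit := z: x || (!done)
Then branch requires (x && (!z)) || (!done); else branch requires (!hit) || (!done).
Before the if: (((!hit) ==> y) ==> ((x && (!z)) || (!done))) && ((!((!hit) ==> y)) ==> ((!hit) || (!done)))
Before done := done ==> (!z): (((!hit) ==> y) ==> ((x && (!z)) || (!(done ==> (!z))))) && ((!((!hit) ==> y)) ==> ((!hit) || (!(done ==> (!z)))))
Answer: WP = (((!hit) ==> y) ==> ((x && (!z)) || (!(done ==> (!z))))) && ((!((!hit) ==> y)) ==> ((!hit) || (!(done ==> (!z)))))


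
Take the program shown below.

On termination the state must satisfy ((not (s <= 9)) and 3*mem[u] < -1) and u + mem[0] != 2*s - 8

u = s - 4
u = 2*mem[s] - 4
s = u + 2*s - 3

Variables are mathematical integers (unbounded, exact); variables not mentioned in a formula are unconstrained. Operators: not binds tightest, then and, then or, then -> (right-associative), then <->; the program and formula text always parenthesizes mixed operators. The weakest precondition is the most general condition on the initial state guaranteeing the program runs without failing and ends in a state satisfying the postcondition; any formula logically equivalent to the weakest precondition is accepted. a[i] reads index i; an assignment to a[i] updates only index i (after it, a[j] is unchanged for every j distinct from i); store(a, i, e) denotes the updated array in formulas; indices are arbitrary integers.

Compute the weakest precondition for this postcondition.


Working backward. After the program, the postcondition ((not (s <= 9)) and 3*mem[u] < -1) and u + mem[0] != 2*s - 8 must hold; in canonical form it is (not (s <= 9)) and 3*mem[u] < -1 and mem[0] + u != 2*s - 8.
Before s := u + 2*s - 3: (not (2*s + u <= 12)) and 3*mem[u] < -1 and mem[0] != 4*s + u - 14
Before u := 2*mem[s] - 4: (not (2*mem[s] + 2*s <= 16)) and 3*mem[2*mem[s] - 4] < -1 and mem[0] != 2*mem[s] + 4*s - 18
Before u := s - 4: (not (2*mem[s] + 2*s <= 16)) and 3*mem[2*mem[s] - 4] < -1 and mem[0] != 2*mem[s] + 4*s - 18
Answer: WP = (not (2*mem[s] + 2*s <= 16)) and 3*mem[2*mem[s] - 4] < -1 and mem[0] != 2*mem[s] + 4*s - 18


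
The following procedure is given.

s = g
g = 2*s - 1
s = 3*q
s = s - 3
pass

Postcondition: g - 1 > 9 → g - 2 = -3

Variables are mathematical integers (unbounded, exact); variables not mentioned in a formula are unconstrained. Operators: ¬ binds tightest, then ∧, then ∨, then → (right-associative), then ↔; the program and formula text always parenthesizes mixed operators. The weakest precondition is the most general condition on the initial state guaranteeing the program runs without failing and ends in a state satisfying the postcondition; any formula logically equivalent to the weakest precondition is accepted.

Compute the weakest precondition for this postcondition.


Working backward. After the program, the postcondition g - 1 > 9 → g - 2 = -3 must hold; in canonical form it is g > 10 → g = -1.
Before skip: g > 10 → g = -1
Before s := s - 3: g > 10 → g = -1
Before s := 3*q: g > 10 → g = -1
Before g := 2*s - 1: 2*s > 11 → 2*s = 0
Before s := g: 2*g > 11 → 2*g = 0
Answer: WP = 2*g > 11 → 2*g = 0


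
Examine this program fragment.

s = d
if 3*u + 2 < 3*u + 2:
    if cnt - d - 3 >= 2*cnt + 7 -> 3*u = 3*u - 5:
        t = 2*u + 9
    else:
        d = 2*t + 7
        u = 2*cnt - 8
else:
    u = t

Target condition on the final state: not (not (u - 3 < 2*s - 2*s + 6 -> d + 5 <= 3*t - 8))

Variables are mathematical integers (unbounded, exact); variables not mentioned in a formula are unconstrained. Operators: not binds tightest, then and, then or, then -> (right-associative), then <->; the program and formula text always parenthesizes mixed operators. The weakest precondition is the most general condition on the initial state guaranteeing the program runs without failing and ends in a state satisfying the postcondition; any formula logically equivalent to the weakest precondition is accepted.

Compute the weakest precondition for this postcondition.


Working backward. After the program, the postcondition not (not (u - 3 < 2*s - 2*s + 6 -> d + 5 <= 3*t - 8)) must hold; in canonical form it is u < 9 -> d <= 3*t - 13.
Then branch requires ((not (cnt + d <= -10)) -> (u < 9 -> d <= 6*u + 14)) and (cnt + d <= -10 -> (2*cnt < 17 -> t >= 20)); else branch requires t < 9 -> d <= 3*t - 13.
Before the if: t < 9 -> d <= 3*t - 13
Before s := d: t < 9 -> d <= 3*t - 13
Answer: WP = t < 9 -> d <= 3*t - 13


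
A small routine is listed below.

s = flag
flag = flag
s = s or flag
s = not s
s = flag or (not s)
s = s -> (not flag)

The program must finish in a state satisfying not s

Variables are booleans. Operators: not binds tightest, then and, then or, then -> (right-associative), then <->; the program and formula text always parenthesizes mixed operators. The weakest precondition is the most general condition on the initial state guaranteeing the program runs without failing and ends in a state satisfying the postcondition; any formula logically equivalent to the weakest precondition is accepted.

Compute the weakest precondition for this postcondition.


Working backward. After the program, not s must hold.
Before s := s -> (not flag): not (s -> (not flag))
Before s := flag or (not s): not ((flag or (not s)) -> (not flag))
Before s := not s: not ((flag or s) -> (not flag))
Before s := s or flag: not ((flag or s) -> (not flag))
Before flag := flag: not ((flag or s) -> (not flag))
Before s := flag: not (flag -> (not flag))
Answer: WP = not (flag -> (not flag))


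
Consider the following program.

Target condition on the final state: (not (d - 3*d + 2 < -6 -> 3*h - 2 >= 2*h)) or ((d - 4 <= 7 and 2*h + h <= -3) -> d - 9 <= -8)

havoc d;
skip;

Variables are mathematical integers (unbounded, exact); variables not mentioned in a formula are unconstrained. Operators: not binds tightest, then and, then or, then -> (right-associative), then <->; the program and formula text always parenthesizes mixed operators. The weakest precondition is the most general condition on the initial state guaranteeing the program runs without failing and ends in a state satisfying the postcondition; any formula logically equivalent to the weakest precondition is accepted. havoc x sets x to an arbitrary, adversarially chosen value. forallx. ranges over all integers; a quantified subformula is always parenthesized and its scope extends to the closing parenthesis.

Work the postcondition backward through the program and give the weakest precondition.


Working backward. After the program, the postcondition (not (d - 3*d + 2 < -6 -> 3*h - 2 >= 2*h)) or ((d - 4 <= 7 and 2*h + h <= -3) -> d - 9 <= -8) must hold; in canonical form it is (not (2*d > 8 -> h >= 2)) or ((d <= 11 and 3*h <= -3) -> d <= 1).
Before skip: (not (2*d > 8 -> h >= 2)) or ((d <= 11 and 3*h <= -3) -> d <= 1)
Before havoc d: forall d_1. ((not (2*d_1 > 8 -> h >= 2)) or ((d_1 <= 11 and 3*h <= -3) -> d_1 <= 1))
Answer: WP = forall d_1. ((not (2*d_1 > 8 -> h >= 2)) or ((d_1 <= 11 and 3*h <= -3) -> d_1 <= 1))


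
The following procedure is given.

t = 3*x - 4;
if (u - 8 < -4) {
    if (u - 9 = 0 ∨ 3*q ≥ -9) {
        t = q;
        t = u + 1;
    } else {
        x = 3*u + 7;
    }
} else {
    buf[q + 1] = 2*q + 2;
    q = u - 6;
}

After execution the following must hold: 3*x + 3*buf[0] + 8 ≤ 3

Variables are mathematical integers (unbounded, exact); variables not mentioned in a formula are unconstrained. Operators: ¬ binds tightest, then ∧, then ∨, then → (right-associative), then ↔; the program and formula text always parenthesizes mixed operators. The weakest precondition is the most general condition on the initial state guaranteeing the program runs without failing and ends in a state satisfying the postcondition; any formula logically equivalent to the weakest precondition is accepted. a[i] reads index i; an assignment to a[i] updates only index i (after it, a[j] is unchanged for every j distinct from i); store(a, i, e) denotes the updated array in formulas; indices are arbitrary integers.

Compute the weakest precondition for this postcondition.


Working backward. After the program, the postcondition 3*x + 3*buf[0] + 8 ≤ 3 must hold; in canonical form it is 3*buf[0] + 3*x ≤ -5.
Then branch requires ((u = 9 ∨ 3*q ≥ -9) → 3*buf[0] + 3*x ≤ -5) ∧ ((¬(u = 9 ∨ 3*q ≥ -9)) → 3*buf[0] + 9*u ≤ -26); else branch requires 3*store(buf, q + 1, 2*q + 2)[0] + 3*x ≤ -5.
Before the if: (u < 4 → (((u = 9 ∨ 3*q ≥ -9) → 3*buf[0] + 3*x ≤ -5) ∧ ((¬(u = 9 ∨ 3*q ≥ -9)) → 3*buf[0] + 9*u ≤ -26))) ∧ ((¬(u < 4)) → 3*store(buf, q + 1, 2*q + 2)[0] + 3*x ≤ -5)
Before t := 3*x - 4: (u < 4 → (((u = 9 ∨ 3*q ≥ -9) → 3*buf[0] + 3*x ≤ -5) ∧ ((¬(u = 9 ∨ 3*q ≥ -9)) → 3*buf[0] + 9*u ≤ -26))) ∧ ((¬(u < 4)) → 3*store(buf, q + 1, 2*q + 2)[0] + 3*x ≤ -5)
Answer: WP = (u < 4 → (((u = 9 ∨ 3*q ≥ -9) → 3*buf[0] + 3*x ≤ -5) ∧ ((¬(u = 9 ∨ 3*q ≥ -9)) → 3*buf[0] + 9*u ≤ -26))) ∧ ((¬(u < 4)) → 3*store(buf, q + 1, 2*q + 2)[0] + 3*x ≤ -5)


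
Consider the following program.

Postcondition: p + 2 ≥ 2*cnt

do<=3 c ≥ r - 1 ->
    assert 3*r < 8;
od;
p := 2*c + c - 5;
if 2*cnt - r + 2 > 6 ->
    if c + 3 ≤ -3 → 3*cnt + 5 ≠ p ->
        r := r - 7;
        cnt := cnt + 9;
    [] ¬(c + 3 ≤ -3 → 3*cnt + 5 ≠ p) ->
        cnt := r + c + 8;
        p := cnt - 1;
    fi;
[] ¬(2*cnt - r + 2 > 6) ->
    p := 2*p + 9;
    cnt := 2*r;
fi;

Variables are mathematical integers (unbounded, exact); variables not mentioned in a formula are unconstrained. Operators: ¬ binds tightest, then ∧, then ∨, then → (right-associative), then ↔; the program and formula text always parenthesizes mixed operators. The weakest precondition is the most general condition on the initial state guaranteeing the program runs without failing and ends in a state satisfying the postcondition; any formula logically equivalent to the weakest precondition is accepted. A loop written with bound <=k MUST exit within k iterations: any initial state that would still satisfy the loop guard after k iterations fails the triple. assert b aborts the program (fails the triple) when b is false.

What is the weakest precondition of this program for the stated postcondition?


Working backward. After the program, the postcondition p + 2 ≥ 2*cnt must hold; in canonical form it is p ≥ 2*cnt - 2.
Then branch requires ((c ≤ -6 → 3*cnt ≠ p - 5) → p ≥ 2*cnt + 16) ∧ ((¬(c ≤ -6 → 3*cnt ≠ p - 5)) → c + r ≤ -7); else branch requires 2*p ≥ 4*r - 11.
Before the if: (2*cnt > r + 4 → (((c ≤ -6 → 3*cnt ≠ p - 5) → p ≥ 2*cnt + 16) ∧ ((¬(c ≤ -6 → 3*cnt ≠ p - 5)) → c + r ≤ -7))) ∧ ((¬(2*cnt > r + 4)) → 2*p ≥ 4*r - 11)
Before p := 2*c + c - 5: (2*cnt > r + 4 → (((c ≤ -6 → 3*cnt ≠ 3*c - 10) → 3*c ≥ 2*cnt + 21) ∧ ((¬(c ≤ -6 → 3*cnt ≠ 3*c - 10)) → c + r ≤ -7))) ∧ ((¬(2*cnt > r + 4)) → 6*c ≥ 4*r - 1)
Before the loop (bound <=3), unroll the exhaustion recursion (WP_0 = exit-now case; WP_j = one more guarded iteration, up to j = 3):
  WP_0: (¬(c ≥ r - 1)) ∧ (2*cnt > r + 4 → (((c ≤ -6 → 3*cnt ≠ 3*c - 10) → 3*c ≥ 2*cnt + 21) ∧ ((¬(c ≤ -6 → 3*cnt ≠ 3*c - 10)) → c + r ≤ -7))) ∧ ((¬(2*cnt > r + 4)) → 6*c ≥ 4*r - 1)
  WP_1: (c ≥ r - 1 → (3*r < 8 ∧ (¬(c ≥ r - 1)) ∧ (2*cnt > r + 4 → (((c ≤ -6 → 3*cnt ≠ 3*c - 10) → 3*c ≥ 2*cnt + 21) ∧ ((¬(c ≤ -6 → 3*cnt ≠ 3*c - 10)) → c + r ≤ -7))) ∧ ((¬(2*cnt > r + 4)) → 6*c ≥ 4*r - 1))) ∧ ((¬(c ≥ r - 1)) → ((2*cnt > r + 4 → (((c ≤ -6 → 3*cnt ≠ 3*c - 10) → 3*c ≥ 2*cnt + 21) ∧ ((¬(c ≤ -6 → 3*cnt ≠ 3*c - 10)) → c + r ≤ -7))) ∧ ((¬(2*cnt > r + 4)) → 6*c ≥ 4*r - 1)))
  WP_2: (c ≥ r - 1 → (3*r < 8 ∧ (c ≥ r - 1 → (3*r < 8 ∧ (¬(c ≥ r - 1)) ∧ (2*cnt > r + 4 → (((c ≤ -6 → 3*cnt ≠ 3*c - 10) → 3*c ≥ 2*cnt + 21) ∧ ((¬(c ≤ -6 → 3*cnt ≠ 3*c - 10)) → c + r ≤ -7))) ∧ ((¬(2*cnt > r + 4)) → 6*c ≥ 4*r - 1))) ∧ ((¬(c ≥ r - 1)) → ((2*cnt > r + 4 → (((c ≤ -6 → 3*cnt ≠ 3*c - 10) → 3*c ≥ 2*cnt + 21) ∧ ((¬(c ≤ -6 → 3*cnt ≠ 3*c - 10)) → c + r ≤ -7))) ∧ ((¬(2*cnt > r + 4)) → 6*c ≥ 4*r - 1))))) ∧ ((¬(c ≥ r - 1)) → ((2*cnt > r + 4 → (((c ≤ -6 → 3*cnt ≠ 3*c - 10) → 3*c ≥ 2*cnt + 21) ∧ ((¬(c ≤ -6 → 3*cnt ≠ 3*c - 10)) → c + r ≤ -7))) ∧ ((¬(2*cnt > r + 4)) → 6*c ≥ 4*r - 1)))
  WP_3: (c ≥ r - 1 → (3*r < 8 ∧ (c ≥ r - 1 → (3*r < 8 ∧ (c ≥ r - 1 → (3*r < 8 ∧ (¬(c ≥ r - 1)) ∧ (2*cnt > r + 4 → (((c ≤ -6 → 3*cnt ≠ 3*c - 10) → 3*c ≥ 2*cnt + 21) ∧ ((¬(c ≤ -6 → 3*cnt ≠ 3*c - 10)) → c + r ≤ -7))) ∧ ((¬(2*cnt > r + 4)) → 6*c ≥ 4*r - 1))) ∧ ((¬(c ≥ r - 1)) → ((2*cnt > r + 4 → (((c ≤ -6 → 3*cnt ≠ 3*c - 10) → 3*c ≥ 2*cnt + 21) ∧ ((¬(c ≤ -6 → 3*cnt ≠ 3*c - 10)) → c + r ≤ -7))) ∧ ((¬(2*cnt > r + 4)) → 6*c ≥ 4*r - 1))))) ∧ ((¬(c ≥ r - 1)) → ((2*cnt > r + 4 → (((c ≤ -6 → 3*cnt ≠ 3*c - 10) → 3*c ≥ 2*cnt + 21) ∧ ((¬(c ≤ -6 → 3*cnt ≠ 3*c - 10)) → c + r ≤ -7))) ∧ ((¬(2*cnt > r + 4)) → 6*c ≥ 4*r - 1))))) ∧ ((¬(c ≥ r - 1)) → ((2*cnt > r + 4 → (((c ≤ -6 → 3*cnt ≠ 3*c - 10) → 3*c ≥ 2*cnt + 21) ∧ ((¬(c ≤ -6 → 3*cnt ≠ 3*c - 10)) → c + r ≤ -7))) ∧ ((¬(2*cnt > r + 4)) → 6*c ≥ 4*r - 1)))
So before the loop: (c ≥ r - 1 → (3*r < 8 ∧ (c ≥ r - 1 → (3*r < 8 ∧ (c ≥ r - 1 → (3*r < 8 ∧ (¬(c ≥ r - 1)) ∧ (2*cnt > r + 4 → (((c ≤ -6 → 3*cnt ≠ 3*c - 10) → 3*c ≥ 2*cnt + 21) ∧ ((¬(c ≤ -6 → 3*cnt ≠ 3*c - 10)) → c + r ≤ -7))) ∧ ((¬(2*cnt > r + 4)) → 6*c ≥ 4*r - 1))) ∧ ((¬(c ≥ r - 1)) → ((2*cnt > r + 4 → (((c ≤ -6 → 3*cnt ≠ 3*c - 10) → 3*c ≥ 2*cnt + 21) ∧ ((¬(c ≤ -6 → 3*cnt ≠ 3*c - 10)) → c + r ≤ -7))) ∧ ((¬(2*cnt > r + 4)) → 6*c ≥ 4*r - 1))))) ∧ ((¬(c ≥ r - 1)) → ((2*cnt > r + 4 → (((c ≤ -6 → 3*cnt ≠ 3*c - 10) → 3*c ≥ 2*cnt + 21) ∧ ((¬(c ≤ -6 → 3*cnt ≠ 3*c - 10)) → c + r ≤ -7))) ∧ ((¬(2*cnt > r + 4)) → 6*c ≥ 4*r - 1))))) ∧ ((¬(c ≥ r - 1)) → ((2*cnt > r + 4 → (((c ≤ -6 → 3*cnt ≠ 3*c - 10) → 3*c ≥ 2*cnt + 21) ∧ ((¬(c ≤ -6 → 3*cnt ≠ 3*c - 10)) → c + r ≤ -7))) ∧ ((¬(2*cnt > r + 4)) → 6*c ≥ 4*r - 1)))
Answer: WP = (c ≥ r - 1 → (3*r < 8 ∧ (c ≥ r - 1 → (3*r < 8 ∧ (c ≥ r - 1 → (3*r < 8 ∧ (¬(c ≥ r - 1)) ∧ (2*cnt > r + 4 → (((c ≤ -6 → 3*cnt ≠ 3*c - 10) → 3*c ≥ 2*cnt + 21) ∧ ((¬(c ≤ -6 → 3*cnt ≠ 3*c - 10)) → c + r ≤ -7))) ∧ ((¬(2*cnt > r + 4)) → 6*c ≥ 4*r - 1))) ∧ ((¬(c ≥ r - 1)) → ((2*cnt > r + 4 → (((c ≤ -6 → 3*cnt ≠ 3*c - 10) → 3*c ≥ 2*cnt + 21) ∧ ((¬(c ≤ -6 → 3*cnt ≠ 3*c - 10)) → c + r ≤ -7))) ∧ ((¬(2*cnt > r + 4)) → 6*c ≥ 4*r - 1))))) ∧ ((¬(c ≥ r - 1)) → ((2*cnt > r + 4 → (((c ≤ -6 → 3*cnt ≠ 3*c - 10) → 3*c ≥ 2*cnt + 21) ∧ ((¬(c ≤ -6 → 3*cnt ≠ 3*c - 10)) → c + r ≤ -7))) ∧ ((¬(2*cnt > r + 4)) → 6*c ≥ 4*r - 1))))) ∧ ((¬(c ≥ r - 1)) → ((2*cnt > r + 4 → (((c ≤ -6 → 3*cnt ≠ 3*c - 10) → 3*c ≥ 2*cnt + 21) ∧ ((¬(c ≤ -6 → 3*cnt ≠ 3*c - 10)) → c + r ≤ -7))) ∧ ((¬(2*cnt > r + 4)) → 6*c ≥ 4*r - 1)))


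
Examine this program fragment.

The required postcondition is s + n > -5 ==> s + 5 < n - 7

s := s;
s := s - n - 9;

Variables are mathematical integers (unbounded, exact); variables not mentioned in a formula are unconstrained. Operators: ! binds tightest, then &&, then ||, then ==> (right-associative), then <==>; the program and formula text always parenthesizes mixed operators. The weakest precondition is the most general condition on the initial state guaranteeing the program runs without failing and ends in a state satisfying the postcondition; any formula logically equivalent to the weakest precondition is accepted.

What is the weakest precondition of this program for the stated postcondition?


Working backward. After the program, the postcondition s + n > -5 ==> s + 5 < n - 7 must hold; in canonical form it is n + s > -5 ==> s < n - 12.
Before s := s - n - 9: s > 4 ==> s < 2*n - 3
Before s := s: s > 4 ==> s < 2*n - 3
Answer: WP = s > 4 ==> s < 2*n - 3


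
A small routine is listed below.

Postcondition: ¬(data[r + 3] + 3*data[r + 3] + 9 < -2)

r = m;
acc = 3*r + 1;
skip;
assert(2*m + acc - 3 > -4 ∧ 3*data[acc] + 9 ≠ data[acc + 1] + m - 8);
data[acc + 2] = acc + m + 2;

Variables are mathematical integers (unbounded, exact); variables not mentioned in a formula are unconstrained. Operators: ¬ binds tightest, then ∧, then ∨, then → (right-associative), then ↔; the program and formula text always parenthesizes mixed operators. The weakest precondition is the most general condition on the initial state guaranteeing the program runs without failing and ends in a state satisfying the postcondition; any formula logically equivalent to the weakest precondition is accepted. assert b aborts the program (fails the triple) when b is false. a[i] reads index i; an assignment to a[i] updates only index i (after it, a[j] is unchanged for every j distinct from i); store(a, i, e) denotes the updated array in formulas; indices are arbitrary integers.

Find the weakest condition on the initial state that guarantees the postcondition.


Working backward. After the program, the postcondition ¬(data[r + 3] + 3*data[r + 3] + 9 < -2) must hold; in canonical form it is ¬(4*data[r + 3] < -11).
Before data[acc + 2] := acc + m + 2: ¬(4*store(data, acc + 2, acc + m + 2)[r + 3] < -11)
Before assert 2*m + acc - 3 > -4 ∧ 3*data[acc] + 9 ≠ data[acc + 1] + m - 8: acc + 2*m > -1 ∧ 3*data[acc] ≠ data[acc + 1] + m - 17 ∧ (¬(4*store(data, acc + 2, acc + m + 2)[r + 3] < -11))
Before skip: acc + 2*m > -1 ∧ 3*data[acc] ≠ data[acc + 1] + m - 17 ∧ (¬(4*store(data, acc + 2, acc + m + 2)[r + 3] < -11))
Before acc := 3*r + 1: 2*m + 3*r > -2 ∧ 3*data[3*r + 1] ≠ data[3*r + 2] + m - 17 ∧ (¬(4*store(data, 3*r + 3, m + 3*r + 3)[r + 3] < -11))
Before r := m: 5*m > -2 ∧ 3*data[3*m + 1] ≠ data[3*m + 2] + m - 17 ∧ (¬(4*store(data, 3*m + 3, 4*m + 3)[m + 3] < -11))
Answer: WP = 5*m > -2 ∧ 3*data[3*m + 1] ≠ data[3*m + 2] + m - 17 ∧ (¬(4*store(data, 3*m + 3, 4*m + 3)[m + 3] < -11))


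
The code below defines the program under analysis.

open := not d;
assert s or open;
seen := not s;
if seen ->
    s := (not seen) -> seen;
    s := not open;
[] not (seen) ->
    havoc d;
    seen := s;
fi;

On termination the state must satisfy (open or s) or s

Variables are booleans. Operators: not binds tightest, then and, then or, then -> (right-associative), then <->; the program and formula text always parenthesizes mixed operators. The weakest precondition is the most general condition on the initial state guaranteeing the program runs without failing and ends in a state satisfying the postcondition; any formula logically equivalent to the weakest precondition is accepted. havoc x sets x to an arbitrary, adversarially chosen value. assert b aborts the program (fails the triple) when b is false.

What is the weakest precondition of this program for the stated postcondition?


Working backward. After the program, the postcondition (open or s) or s must hold; in canonical form it is open or s.
Then branch requires true; else branch requires open or s.
Before the if: (not seen) -> (open or s)
Before seen := not s: s -> (open or s)
Before assert s or open: (s or open) and (s -> (open or s))
Before open := not d: (s or (not d)) and (s -> ((not d) or s))
Answer: WP = (s or (not d)) and (s -> ((not d) or s))


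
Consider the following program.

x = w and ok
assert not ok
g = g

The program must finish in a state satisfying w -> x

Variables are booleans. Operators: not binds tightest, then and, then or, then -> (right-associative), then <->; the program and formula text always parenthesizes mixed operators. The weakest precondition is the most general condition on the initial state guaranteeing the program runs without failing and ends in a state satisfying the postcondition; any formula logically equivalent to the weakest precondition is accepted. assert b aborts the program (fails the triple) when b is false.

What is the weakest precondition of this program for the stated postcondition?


Working backward. After the program, w -> x must hold.
Before g := g: w -> x
Before assert not ok: (not ok) and (w -> x)
Before x := w and ok: (not ok) and (w -> (w and ok))
Answer: WP = (not ok) and (w -> (w and ok))


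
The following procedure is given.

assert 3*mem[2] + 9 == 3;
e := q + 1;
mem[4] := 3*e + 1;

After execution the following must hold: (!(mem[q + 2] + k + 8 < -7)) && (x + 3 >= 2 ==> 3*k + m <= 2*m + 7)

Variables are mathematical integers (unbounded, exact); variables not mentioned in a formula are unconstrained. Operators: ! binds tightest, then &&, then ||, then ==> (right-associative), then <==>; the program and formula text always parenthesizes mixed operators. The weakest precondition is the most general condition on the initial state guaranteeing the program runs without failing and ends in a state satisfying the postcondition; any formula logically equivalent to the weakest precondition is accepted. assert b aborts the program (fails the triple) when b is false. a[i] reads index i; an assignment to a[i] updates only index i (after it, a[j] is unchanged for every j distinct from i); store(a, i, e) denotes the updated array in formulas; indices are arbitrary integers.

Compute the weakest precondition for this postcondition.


Working backward. After the program, the postcondition (!(mem[q + 2] + k + 8 < -7)) && (x + 3 >= 2 ==> 3*k + m <= 2*m + 7) must hold; in canonical form it is (!(mem[q + 2] + k < -15)) && (x >= -1 ==> 3*k <= m + 7).
Before mem[4] := 3*e + 1: (!(store(mem, 4, 3*e + 1)[q + 2] + k < -15)) && (x >= -1 ==> 3*k <= m + 7)
Before e := q + 1: (!(store(mem, 4, 3*q + 4)[q + 2] + k < -15)) && (x >= -1 ==> 3*k <= m + 7)
Before assert 3*mem[2] + 9 == 3: 3*mem[2] == -6 && (!(store(mem, 4, 3*q + 4)[q + 2] + k < -15)) && (x >= -1 ==> 3*k <= m + 7)
Answer: WP = 3*mem[2] == -6 && (!(store(mem, 4, 3*q + 4)[q + 2] + k < -15)) && (x >= -1 ==> 3*k <= m + 7)


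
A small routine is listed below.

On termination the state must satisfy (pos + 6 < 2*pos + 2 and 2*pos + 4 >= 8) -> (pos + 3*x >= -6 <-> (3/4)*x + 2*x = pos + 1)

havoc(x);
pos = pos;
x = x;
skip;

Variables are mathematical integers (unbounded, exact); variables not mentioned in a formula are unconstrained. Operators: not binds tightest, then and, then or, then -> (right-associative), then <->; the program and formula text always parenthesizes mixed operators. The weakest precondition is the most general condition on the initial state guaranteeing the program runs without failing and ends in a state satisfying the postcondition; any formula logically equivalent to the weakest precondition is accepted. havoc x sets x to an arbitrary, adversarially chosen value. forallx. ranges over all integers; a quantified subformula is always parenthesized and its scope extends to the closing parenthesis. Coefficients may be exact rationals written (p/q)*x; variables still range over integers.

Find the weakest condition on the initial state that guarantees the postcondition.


Working backward. After the program, the postcondition (pos + 6 < 2*pos + 2 and 2*pos + 4 >= 8) -> (pos + 3*x >= -6 <-> (3/4)*x + 2*x = pos + 1) must hold; in canonical form it is (pos > 4 and 2*pos >= 4) -> (pos + 3*x >= -6 <-> (11/4)*x = pos + 1).
Before skip: (pos > 4 and 2*pos >= 4) -> (pos + 3*x >= -6 <-> (11/4)*x = pos + 1)
Before x := x: (pos > 4 and 2*pos >= 4) -> (pos + 3*x >= -6 <-> (11/4)*x = pos + 1)
Before pos := pos: (pos > 4 and 2*pos >= 4) -> (pos + 3*x >= -6 <-> (11/4)*x = pos + 1)
Before havoc x: forall x_1. ((pos > 4 and 2*pos >= 4) -> (pos + 3*x_1 >= -6 <-> (11/4)*x_1 = pos + 1))
Answer: WP = forall x_1. ((pos > 4 and 2*pos >= 4) -> (pos + 3*x_1 >= -6 <-> (11/4)*x_1 = pos + 1))


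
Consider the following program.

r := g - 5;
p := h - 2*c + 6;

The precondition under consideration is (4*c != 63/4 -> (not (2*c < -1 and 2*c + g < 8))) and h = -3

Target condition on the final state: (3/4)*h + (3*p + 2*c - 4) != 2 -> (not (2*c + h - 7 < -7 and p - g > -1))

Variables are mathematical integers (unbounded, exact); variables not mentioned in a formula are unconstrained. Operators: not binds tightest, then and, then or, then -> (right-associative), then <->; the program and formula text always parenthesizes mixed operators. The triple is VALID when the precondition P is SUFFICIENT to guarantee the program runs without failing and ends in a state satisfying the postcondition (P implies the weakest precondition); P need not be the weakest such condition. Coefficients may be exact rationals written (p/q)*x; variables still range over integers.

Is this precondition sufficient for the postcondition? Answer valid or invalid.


Working backward. After the program, the postcondition (3/4)*h + (3*p + 2*c - 4) != 2 -> (not (2*c + h - 7 < -7 and p - g > -1)) must hold; in canonical form it is 2*c + (3/4)*h + 3*p != 6 -> (not (2*c + h < 0 and p > g - 1)).
Before p := h - 2*c + 6: (15/4)*h != 4*c - 12 -> (not (2*c + h < 0 and h > 2*c + g - 7))
Before r := g - 5: (15/4)*h != 4*c - 12 -> (not (2*c + h < 0 and h > 2*c + g - 7))
The weakest precondition is (15/4)*h != 4*c - 12 -> (not (2*c + h < 0 and h > 2*c + g - 7)).
Check whether (4*c != 63/4 -> (not (2*c < -1 and 2*c + g < 8))) and h = -3 implies it.
Countermodel: at the initial state c = 0, g = 0, h = -3, the precondition holds but the weakest precondition fails.
Answer: invalid


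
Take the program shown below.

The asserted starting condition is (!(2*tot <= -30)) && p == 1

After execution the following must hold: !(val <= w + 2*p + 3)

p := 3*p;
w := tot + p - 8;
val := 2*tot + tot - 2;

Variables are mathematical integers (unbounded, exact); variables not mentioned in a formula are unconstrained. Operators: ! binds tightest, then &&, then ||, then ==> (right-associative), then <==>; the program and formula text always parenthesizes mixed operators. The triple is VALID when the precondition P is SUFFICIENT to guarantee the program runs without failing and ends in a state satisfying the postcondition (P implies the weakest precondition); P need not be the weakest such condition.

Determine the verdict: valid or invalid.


Working backward. After the program, the postcondition !(val <= w + 2*p + 3) must hold; in canonical form it is !(val <= 2*p + w + 3).
Before val := 2*tot + tot - 2: !(3*tot <= 2*p + w + 5)
Before w := tot + p - 8: !(2*tot <= 3*p - 3)
Before p := 3*p: !(2*tot <= 9*p - 3)
The weakest precondition is !(2*tot <= 9*p - 3).
Check whether (!(2*tot <= -30)) && p == 1 implies it.
Countermodel: at the initial state p = 1, tot = -14, the precondition holds but the weakest precondition fails.
Answer: invalid


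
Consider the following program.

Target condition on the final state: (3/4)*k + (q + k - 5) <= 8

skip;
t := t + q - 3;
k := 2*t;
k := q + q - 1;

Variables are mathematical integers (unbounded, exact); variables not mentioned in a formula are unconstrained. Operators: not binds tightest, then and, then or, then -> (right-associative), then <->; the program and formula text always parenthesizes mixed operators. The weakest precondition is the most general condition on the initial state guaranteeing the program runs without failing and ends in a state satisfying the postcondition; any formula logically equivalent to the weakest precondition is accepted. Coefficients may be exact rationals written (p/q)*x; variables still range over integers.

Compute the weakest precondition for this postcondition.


Working backward. After the program, the postcondition (3/4)*k + (q + k - 5) <= 8 must hold; in canonical form it is (7/4)*k + q <= 13.
Before k := q + q - 1: (9/2)*q <= 59/4
Before k := 2*t: (9/2)*q <= 59/4
Before t := t + q - 3: (9/2)*q <= 59/4
Before skip: (9/2)*q <= 59/4
Answer: WP = (9/2)*q <= 59/4


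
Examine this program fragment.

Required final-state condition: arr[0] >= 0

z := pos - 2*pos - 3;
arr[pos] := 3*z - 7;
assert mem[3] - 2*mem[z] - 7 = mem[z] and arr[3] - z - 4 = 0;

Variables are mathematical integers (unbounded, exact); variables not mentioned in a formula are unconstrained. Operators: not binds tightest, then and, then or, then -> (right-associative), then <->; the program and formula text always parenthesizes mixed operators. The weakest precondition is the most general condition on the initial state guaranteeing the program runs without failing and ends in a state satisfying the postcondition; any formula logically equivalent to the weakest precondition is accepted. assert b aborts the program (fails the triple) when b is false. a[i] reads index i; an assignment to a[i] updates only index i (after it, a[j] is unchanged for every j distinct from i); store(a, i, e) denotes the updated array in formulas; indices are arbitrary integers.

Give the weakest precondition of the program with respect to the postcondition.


Working backward. After the program, arr[0] >= 0 must hold.
Before assert mem[3] - 2*mem[z] - 7 = mem[z] and arr[3] - z - 4 = 0: mem[3] = 3*mem[z] + 7 and arr[3] = z + 4 and arr[0] >= 0
Before arr[pos] := 3*z - 7: mem[3] = 3*mem[z] + 7 and store(arr, pos, 3*z - 7)[3] = z + 4 and store(arr, pos, 3*z - 7)[0] >= 0
Before z := pos - 2*pos - 3: mem[3] = 3*mem[-pos - 3] + 7 and store(arr, pos, -3*pos - 16)[3] + pos = 1 and store(arr, pos, -3*pos - 16)[0] >= 0
Answer: WP = mem[3] = 3*mem[-pos - 3] + 7 and store(arr, pos, -3*pos - 16)[3] + pos = 1 and store(arr, pos, -3*pos - 16)[0] >= 0


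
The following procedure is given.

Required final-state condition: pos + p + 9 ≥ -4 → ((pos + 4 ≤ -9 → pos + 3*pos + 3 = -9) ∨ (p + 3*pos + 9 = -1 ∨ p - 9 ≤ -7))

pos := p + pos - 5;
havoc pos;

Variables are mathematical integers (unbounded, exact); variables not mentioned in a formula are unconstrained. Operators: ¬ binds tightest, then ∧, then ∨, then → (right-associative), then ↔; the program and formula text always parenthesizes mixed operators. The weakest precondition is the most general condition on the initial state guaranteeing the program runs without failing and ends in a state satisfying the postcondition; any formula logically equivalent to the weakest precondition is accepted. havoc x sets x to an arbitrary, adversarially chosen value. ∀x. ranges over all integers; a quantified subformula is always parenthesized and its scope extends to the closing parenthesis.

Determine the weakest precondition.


Working backward. After the program, the postcondition pos + p + 9 ≥ -4 → ((pos + 4 ≤ -9 → pos + 3*pos + 3 = -9) ∨ (p + 3*pos + 9 = -1 ∨ p - 9 ≤ -7)) must hold; in canonical form it is p + pos ≥ -13 → ((pos ≤ -13 → 4*pos = -12) ∨ p + 3*pos = -10 ∨ p ≤ 2).
Before havoc pos: ∀pos_1. (p + pos_1 ≥ -13 → ((pos_1 ≤ -13 → 4*pos_1 = -12) ∨ p + 3*pos_1 = -10 ∨ p ≤ 2))
Before pos := p + pos - 5: ∀pos_1. (p + pos_1 ≥ -13 → ((pos_1 ≤ -13 → 4*pos_1 = -12) ∨ p + 3*pos_1 = -10 ∨ p ≤ 2))
Answer: WP = ∀pos_1. (p + pos_1 ≥ -13 → ((pos_1 ≤ -13 → 4*pos_1 = -12) ∨ p + 3*pos_1 = -10 ∨ p ≤ 2))


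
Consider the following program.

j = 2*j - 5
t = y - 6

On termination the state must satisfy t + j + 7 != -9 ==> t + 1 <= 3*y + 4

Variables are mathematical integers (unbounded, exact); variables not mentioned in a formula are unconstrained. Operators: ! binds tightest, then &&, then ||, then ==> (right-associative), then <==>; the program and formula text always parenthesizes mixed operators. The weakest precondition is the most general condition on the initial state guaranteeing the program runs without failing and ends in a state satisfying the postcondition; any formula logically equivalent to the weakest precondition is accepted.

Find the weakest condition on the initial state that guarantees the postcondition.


Working backward. After the program, the postcondition t + j + 7 != -9 ==> t + 1 <= 3*y + 4 must hold; in canonical form it is j + t != -16 ==> t <= 3*y + 3.
Before t := y - 6: j + y != -10 ==> 2*y >= -9
Before j := 2*j - 5: 2*j + y != -5 ==> 2*y >= -9
Answer: WP = 2*j + y != -5 ==> 2*y >= -9


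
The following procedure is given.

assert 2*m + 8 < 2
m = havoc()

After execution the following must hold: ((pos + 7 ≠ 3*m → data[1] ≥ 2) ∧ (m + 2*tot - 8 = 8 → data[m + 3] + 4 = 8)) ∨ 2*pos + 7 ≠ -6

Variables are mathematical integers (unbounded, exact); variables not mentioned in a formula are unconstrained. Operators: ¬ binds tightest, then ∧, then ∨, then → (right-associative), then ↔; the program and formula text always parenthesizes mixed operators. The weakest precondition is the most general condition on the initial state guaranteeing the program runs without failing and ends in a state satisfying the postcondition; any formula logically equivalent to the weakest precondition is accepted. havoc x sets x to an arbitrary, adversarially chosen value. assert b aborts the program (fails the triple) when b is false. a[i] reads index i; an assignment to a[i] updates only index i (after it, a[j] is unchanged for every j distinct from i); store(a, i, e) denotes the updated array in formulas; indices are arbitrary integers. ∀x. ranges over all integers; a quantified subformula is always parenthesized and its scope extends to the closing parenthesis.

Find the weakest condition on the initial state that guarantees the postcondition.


Working backward. After the program, the postcondition ((pos + 7 ≠ 3*m → data[1] ≥ 2) ∧ (m + 2*tot - 8 = 8 → data[m + 3] + 4 = 8)) ∨ 2*pos + 7 ≠ -6 must hold; in canonical form it is ((pos ≠ 3*m - 7 → data[1] ≥ 2) ∧ (m + 2*tot = 16 → data[m + 3] = 4)) ∨ 2*pos ≠ -13.
Before havoc m: ∀m_1. (((pos ≠ 3*m_1 - 7 → data[1] ≥ 2) ∧ (m_1 + 2*tot = 16 → data[m_1 + 3] = 4)) ∨ 2*pos ≠ -13)
Before assert 2*m + 8 < 2: 2*m < -6 ∧ (∀m_1. (((pos ≠ 3*m_1 - 7 → data[1] ≥ 2) ∧ (m_1 + 2*tot = 16 → data[m_1 + 3] = 4)) ∨ 2*pos ≠ -13))
Answer: WP = 2*m < -6 ∧ (∀m_1. (((pos ≠ 3*m_1 - 7 → data[1] ≥ 2) ∧ (m_1 + 2*tot = 16 → data[m_1 + 3] = 4)) ∨ 2*pos ≠ -13))


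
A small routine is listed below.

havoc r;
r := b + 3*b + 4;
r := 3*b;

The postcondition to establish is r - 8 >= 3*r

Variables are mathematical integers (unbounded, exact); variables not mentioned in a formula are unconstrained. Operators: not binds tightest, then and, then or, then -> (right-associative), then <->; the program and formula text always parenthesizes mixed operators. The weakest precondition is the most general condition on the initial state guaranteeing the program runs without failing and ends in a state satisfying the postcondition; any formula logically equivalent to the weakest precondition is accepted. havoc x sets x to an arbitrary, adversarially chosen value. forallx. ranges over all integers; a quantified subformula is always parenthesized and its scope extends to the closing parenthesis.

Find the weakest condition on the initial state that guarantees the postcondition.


Working backward. After the program, the postcondition r - 8 >= 3*r must hold; in canonical form it is 2*r <= -8.
Before r := 3*b: 6*b <= -8
Before r := b + 3*b + 4: 6*b <= -8
Before havoc r: 6*b <= -8
Answer: WP = 6*b <= -8


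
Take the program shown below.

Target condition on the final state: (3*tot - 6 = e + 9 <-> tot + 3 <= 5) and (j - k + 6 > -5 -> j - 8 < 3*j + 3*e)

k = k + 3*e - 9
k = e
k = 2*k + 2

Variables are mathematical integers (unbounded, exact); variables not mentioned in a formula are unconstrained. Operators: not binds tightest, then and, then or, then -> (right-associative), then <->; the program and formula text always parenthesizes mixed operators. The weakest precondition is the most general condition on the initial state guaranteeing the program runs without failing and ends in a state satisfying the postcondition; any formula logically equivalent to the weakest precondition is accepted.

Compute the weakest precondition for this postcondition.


Working backward. After the program, the postcondition (3*tot - 6 = e + 9 <-> tot + 3 <= 5) and (j - k + 6 > -5 -> j - 8 < 3*j + 3*e) must hold; in canonical form it is (3*tot = e + 15 <-> tot <= 2) and (j > k - 11 -> 3*e + 2*j > -8).
Before k := 2*k + 2: (3*tot = e + 15 <-> tot <= 2) and (j > 2*k - 9 -> 3*e + 2*j > -8)
Before k := e: (3*tot = e + 15 <-> tot <= 2) and (j > 2*e - 9 -> 3*e + 2*j > -8)
Before k := k + 3*e - 9: (3*tot = e + 15 <-> tot <= 2) and (j > 2*e - 9 -> 3*e + 2*j > -8)
Answer: WP = (3*tot = e + 15 <-> tot <= 2) and (j > 2*e - 9 -> 3*e + 2*j > -8)
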